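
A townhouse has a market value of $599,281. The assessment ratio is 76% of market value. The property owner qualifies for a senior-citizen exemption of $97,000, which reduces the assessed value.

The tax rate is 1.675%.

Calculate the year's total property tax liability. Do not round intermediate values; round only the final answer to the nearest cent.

$6,004.10

Assessed value = $599,281 × 0.76 = $455,453.56
Taxable value = $455,453.56 − $97,000 = $358,453.56
Tax = $358,453.56 × 0.01675 = $6,004.09713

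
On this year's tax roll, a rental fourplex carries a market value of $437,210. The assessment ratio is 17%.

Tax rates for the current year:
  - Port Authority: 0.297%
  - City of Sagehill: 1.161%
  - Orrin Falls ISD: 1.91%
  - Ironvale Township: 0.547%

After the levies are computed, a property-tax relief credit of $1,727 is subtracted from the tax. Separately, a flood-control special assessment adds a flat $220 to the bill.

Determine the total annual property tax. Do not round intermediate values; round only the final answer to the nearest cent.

Assessed value = $437,210 × 0.17 = $74,325.7
Port Authority: $74,325.7 × 0.00297 = $220.747329
City of Sagehill: $74,325.7 × 0.01161 = $862.921377
Orrin Falls ISD: $74,325.7 × 0.0191 = $1,419.62087
Ironvale Township: $74,325.7 × 0.00547 = $406.561579
Levies subtotal = $2,909.851155
After credit = $2,909.851155 − $1,727 = $1,182.851155
Total = $1,182.851155 + $220 = $1,402.851155

$1,402.85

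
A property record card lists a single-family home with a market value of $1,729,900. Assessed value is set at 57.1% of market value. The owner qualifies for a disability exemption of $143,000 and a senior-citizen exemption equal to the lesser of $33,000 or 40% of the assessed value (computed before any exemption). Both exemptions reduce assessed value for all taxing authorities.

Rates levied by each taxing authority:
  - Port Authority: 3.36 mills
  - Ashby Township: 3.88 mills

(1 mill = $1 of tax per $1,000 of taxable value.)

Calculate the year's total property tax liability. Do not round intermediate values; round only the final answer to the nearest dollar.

Assessed value = $1,729,900 × 0.571 = $987,772.9
Senior-citizen exemption = min($33,000, 40% × $987,772.9) = min($33,000, $395,109.16) = $33,000 (dollar cap binds)
Taxable value = $987,772.9 − $143,000 − $33,000 = $811,772.9
Port Authority: $811,772.9 × 0.00336 = $2,727.556944
Ashby Township: $811,772.9 × 0.00388 = $3,149.678852
Total = $5,877.235796

$5,877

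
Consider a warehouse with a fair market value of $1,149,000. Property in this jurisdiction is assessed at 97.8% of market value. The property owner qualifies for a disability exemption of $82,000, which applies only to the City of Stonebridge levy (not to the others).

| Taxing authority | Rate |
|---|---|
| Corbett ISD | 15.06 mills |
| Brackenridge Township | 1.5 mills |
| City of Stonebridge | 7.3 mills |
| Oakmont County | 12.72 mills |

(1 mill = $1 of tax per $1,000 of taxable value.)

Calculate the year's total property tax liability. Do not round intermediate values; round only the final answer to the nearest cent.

$40,507.15

Assessed value = $1,149,000 × 0.978 = $1,123,722
Corbett ISD: $1,123,722 × 0.01506 = $16,923.25332
Brackenridge Township: $1,123,722 × 0.0015 = $1,685.583
City of Stonebridge: ($1,123,722 − $82,000) × 0.0073 = $1,041,722 × 0.0073 = $7,604.5706
Oakmont County: $1,123,722 × 0.01272 = $14,293.74384
Total = $40,507.15076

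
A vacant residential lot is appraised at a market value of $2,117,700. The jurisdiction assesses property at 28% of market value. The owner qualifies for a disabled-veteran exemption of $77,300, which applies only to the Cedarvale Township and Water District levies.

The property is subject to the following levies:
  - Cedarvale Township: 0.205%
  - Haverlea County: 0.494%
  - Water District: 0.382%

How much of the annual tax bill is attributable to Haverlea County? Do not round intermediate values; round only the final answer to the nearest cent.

Assessed value = $2,117,700 × 0.28 = $592,956
Haverlea County taxable value = $592,956 (exemption does not apply)
Haverlea County levy = $592,956 × 0.00494 = $2,929.20264

$2,929.20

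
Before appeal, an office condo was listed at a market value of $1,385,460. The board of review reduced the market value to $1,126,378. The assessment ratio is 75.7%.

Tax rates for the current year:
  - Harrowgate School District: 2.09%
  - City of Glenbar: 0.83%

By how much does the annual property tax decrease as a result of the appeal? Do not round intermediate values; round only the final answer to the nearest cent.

Old assessed value = $1,385,460 × 0.757 = $1,048,793.22
New assessed value = $1,126,378 × 0.757 = $852,668.146
Combined rate = 0.0209 + 0.0083 = 0.0292
Old tax = $1,048,793.22 × 0.0292 = $30,624.762024
New tax = $852,668.146 × 0.0292 = $24,897.9098632
Reduction = $30,624.762024 − $24,897.9098632 = $5,726.8521608

$5,726.85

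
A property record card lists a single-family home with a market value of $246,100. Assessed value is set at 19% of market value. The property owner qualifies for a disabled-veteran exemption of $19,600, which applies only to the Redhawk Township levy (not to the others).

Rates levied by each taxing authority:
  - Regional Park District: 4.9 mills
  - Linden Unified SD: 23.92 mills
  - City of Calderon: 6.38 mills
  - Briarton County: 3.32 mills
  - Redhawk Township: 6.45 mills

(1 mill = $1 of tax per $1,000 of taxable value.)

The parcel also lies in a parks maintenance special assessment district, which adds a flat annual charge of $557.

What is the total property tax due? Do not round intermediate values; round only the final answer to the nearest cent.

$2,533.33

Assessed value = $246,100 × 0.19 = $46,759
Regional Park District: $46,759 × 0.0049 = $229.1191
Linden Unified SD: $46,759 × 0.02392 = $1,118.47528
City of Calderon: $46,759 × 0.00638 = $298.32242
Briarton County: $46,759 × 0.00332 = $155.23988
Redhawk Township: ($46,759 − $19,600) × 0.00645 = $27,159 × 0.00645 = $175.17555
Levies subtotal = $1,976.33223
Total = $1,976.33223 + $557 = $2,533.33223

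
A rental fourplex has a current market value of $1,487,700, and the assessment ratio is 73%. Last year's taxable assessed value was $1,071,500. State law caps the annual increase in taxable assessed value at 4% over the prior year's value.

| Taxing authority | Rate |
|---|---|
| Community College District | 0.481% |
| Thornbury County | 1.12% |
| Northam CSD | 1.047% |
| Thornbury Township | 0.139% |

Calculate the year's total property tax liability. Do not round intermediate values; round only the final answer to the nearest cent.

Uncapped assessed value = $1,487,700 × 0.73 = $1,086,021
Cap limit = $1,071,500 × 1.04 = $1,114,360
Taxable assessed value = min($1,086,021, $1,114,360) = $1,086,021 (cap does not bind)
Community College District: $1,086,021 × 0.00481 = $5,223.76101
Thornbury County: $1,086,021 × 0.0112 = $12,163.4352
Northam CSD: $1,086,021 × 0.01047 = $11,370.63987
Thornbury Township: $1,086,021 × 0.00139 = $1,509.56919
Total = $30,267.40527

$30,267.41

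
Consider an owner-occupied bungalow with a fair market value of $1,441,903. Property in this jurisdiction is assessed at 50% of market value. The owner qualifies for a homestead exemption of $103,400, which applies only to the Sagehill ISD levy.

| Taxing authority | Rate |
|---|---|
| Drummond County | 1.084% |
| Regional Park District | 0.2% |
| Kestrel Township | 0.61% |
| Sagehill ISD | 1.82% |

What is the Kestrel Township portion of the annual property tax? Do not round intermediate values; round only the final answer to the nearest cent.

$4,397.80

Assessed value = $1,441,903 × 0.5 = $720,951.5
Kestrel Township taxable value = $720,951.5 (exemption does not apply)
Kestrel Township levy = $720,951.5 × 0.0061 = $4,397.80415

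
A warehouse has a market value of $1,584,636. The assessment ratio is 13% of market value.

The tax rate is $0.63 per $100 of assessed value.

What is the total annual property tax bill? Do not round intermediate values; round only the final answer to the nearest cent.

Assessed value = $1,584,636 × 0.13 = $206,002.68
Tax = $206,002.68 × 0.0063 = $1,297.816884

$1,297.82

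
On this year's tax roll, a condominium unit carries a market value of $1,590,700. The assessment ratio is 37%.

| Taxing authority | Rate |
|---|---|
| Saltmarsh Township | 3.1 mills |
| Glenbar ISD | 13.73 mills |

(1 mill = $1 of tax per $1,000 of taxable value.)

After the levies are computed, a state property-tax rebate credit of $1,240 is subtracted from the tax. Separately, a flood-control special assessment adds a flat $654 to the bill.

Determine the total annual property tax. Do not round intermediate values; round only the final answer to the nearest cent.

$9,319.45

Assessed value = $1,590,700 × 0.37 = $588,559
Saltmarsh Township: $588,559 × 0.0031 = $1,824.5329
Glenbar ISD: $588,559 × 0.01373 = $8,080.91507
Levies subtotal = $9,905.44797
After credit = $9,905.44797 − $1,240 = $8,665.44797
Total = $8,665.44797 + $654 = $9,319.44797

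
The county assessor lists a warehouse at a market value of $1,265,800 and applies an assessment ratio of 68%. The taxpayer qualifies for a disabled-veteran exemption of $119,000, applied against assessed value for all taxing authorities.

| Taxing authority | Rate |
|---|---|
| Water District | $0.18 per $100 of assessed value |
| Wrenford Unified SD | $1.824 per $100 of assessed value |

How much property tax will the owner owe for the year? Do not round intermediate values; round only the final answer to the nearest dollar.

Assessed value = $1,265,800 × 0.68 = $860,744
Taxable value = $860,744 − $119,000 = $741,744
Water District: $741,744 × 0.0018 = $1,335.1392
Wrenford Unified SD: $741,744 × 0.01824 = $13,529.41056
Total = $1,335.1392 + $13,529.41056 = $14,864.54976

$14,865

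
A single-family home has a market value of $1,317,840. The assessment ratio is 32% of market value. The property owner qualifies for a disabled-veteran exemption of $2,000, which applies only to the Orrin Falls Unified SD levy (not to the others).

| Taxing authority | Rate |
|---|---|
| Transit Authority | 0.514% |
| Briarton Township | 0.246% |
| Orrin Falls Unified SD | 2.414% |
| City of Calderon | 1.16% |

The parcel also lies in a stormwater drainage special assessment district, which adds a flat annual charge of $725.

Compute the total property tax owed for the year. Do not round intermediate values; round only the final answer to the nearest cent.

Assessed value = $1,317,840 × 0.32 = $421,708.8
Transit Authority: $421,708.8 × 0.00514 = $2,167.583232
Briarton Township: $421,708.8 × 0.00246 = $1,037.403648
Orrin Falls Unified SD: ($421,708.8 − $2,000) × 0.02414 = $419,708.8 × 0.02414 = $10,131.770432
City of Calderon: $421,708.8 × 0.0116 = $4,891.82208
Levies subtotal = $18,228.579392
Total = $18,228.579392 + $725 = $18,953.579392

$18,953.58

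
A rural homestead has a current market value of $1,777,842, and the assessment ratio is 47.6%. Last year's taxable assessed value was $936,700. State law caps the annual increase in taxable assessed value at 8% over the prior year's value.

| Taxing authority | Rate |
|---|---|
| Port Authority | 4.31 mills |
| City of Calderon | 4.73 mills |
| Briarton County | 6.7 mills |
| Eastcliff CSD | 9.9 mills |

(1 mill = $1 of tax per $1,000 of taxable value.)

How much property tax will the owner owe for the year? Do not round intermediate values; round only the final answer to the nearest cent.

$21,697.92

Uncapped assessed value = $1,777,842 × 0.476 = $846,252.792
Cap limit = $936,700 × 1.08 = $1,011,636
Taxable assessed value = min($846,252.792, $1,011,636) = $846,252.792 (cap does not bind)
Port Authority: $846,252.792 × 0.00431 = $3,647.34953352
City of Calderon: $846,252.792 × 0.00473 = $4,002.77570616
Briarton County: $846,252.792 × 0.0067 = $5,669.8937064
Eastcliff CSD: $846,252.792 × 0.0099 = $8,377.9026408
Total = $21,697.92158688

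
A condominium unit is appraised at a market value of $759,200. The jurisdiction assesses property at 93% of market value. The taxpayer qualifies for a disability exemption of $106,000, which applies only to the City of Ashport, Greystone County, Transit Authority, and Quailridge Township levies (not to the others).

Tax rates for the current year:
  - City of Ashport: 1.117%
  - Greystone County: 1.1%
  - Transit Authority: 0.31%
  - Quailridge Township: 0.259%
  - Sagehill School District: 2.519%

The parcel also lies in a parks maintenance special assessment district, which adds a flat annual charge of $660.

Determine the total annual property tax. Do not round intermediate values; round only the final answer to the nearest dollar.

$35,163

Assessed value = $759,200 × 0.93 = $706,056
City of Ashport: ($706,056 − $106,000) × 0.01117 = $600,056 × 0.01117 = $6,702.62552
Greystone County: ($706,056 − $106,000) × 0.011 = $600,056 × 0.011 = $6,600.616
Transit Authority: ($706,056 − $106,000) × 0.0031 = $600,056 × 0.0031 = $1,860.1736
Quailridge Township: ($706,056 − $106,000) × 0.00259 = $600,056 × 0.00259 = $1,554.14504
Sagehill School District: $706,056 × 0.02519 = $17,785.55064
Levies subtotal = $34,503.1108
Total = $34,503.1108 + $660 = $35,163.1108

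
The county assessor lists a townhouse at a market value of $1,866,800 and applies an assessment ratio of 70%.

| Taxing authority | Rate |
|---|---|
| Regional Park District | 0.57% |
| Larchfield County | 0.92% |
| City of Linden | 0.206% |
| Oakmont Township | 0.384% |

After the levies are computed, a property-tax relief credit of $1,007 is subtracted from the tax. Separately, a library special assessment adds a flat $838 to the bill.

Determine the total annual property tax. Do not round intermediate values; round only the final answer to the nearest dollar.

$27,012

Assessed value = $1,866,800 × 0.7 = $1,306,760
Regional Park District: $1,306,760 × 0.0057 = $7,448.532
Larchfield County: $1,306,760 × 0.0092 = $12,022.192
City of Linden: $1,306,760 × 0.00206 = $2,691.9256
Oakmont Township: $1,306,760 × 0.00384 = $5,017.9584
Levies subtotal = $27,180.608
After credit = $27,180.608 − $1,007 = $26,173.608
Total = $26,173.608 + $838 = $27,011.608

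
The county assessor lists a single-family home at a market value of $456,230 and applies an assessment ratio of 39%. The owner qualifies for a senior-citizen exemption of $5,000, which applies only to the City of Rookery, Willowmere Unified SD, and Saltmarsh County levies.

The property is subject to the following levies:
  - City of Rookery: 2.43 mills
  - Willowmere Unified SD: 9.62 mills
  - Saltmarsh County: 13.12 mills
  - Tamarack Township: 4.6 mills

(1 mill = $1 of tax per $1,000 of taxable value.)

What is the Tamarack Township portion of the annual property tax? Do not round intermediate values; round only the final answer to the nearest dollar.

$818

Assessed value = $456,230 × 0.39 = $177,929.7
Tamarack Township taxable value = $177,929.7 (exemption does not apply)
Tamarack Township levy = $177,929.7 × 0.0046 = $818.47662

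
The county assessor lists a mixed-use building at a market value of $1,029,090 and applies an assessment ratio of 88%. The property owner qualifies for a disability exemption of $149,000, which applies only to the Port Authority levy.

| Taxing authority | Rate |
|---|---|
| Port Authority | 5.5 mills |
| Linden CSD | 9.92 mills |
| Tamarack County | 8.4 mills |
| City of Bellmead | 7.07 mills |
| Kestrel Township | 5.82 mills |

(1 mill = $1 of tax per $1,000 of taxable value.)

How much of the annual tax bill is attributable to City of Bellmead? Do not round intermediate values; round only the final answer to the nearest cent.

Assessed value = $1,029,090 × 0.88 = $905,599.2
City of Bellmead taxable value = $905,599.2 (exemption does not apply)
City of Bellmead levy = $905,599.2 × 0.00707 = $6,402.586344

$6,402.59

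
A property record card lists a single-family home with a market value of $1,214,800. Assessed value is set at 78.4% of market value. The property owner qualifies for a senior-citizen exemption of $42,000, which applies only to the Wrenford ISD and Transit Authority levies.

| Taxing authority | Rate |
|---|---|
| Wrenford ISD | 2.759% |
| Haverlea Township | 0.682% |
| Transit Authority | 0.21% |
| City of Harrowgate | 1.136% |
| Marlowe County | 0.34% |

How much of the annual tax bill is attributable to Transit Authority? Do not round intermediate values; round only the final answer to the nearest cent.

Assessed value = $1,214,800 × 0.784 = $952,403.2
Transit Authority taxable value = $952,403.2 − $42,000 = $910,403.2
Transit Authority levy = $910,403.2 × 0.0021 = $1,911.84672

$1,911.85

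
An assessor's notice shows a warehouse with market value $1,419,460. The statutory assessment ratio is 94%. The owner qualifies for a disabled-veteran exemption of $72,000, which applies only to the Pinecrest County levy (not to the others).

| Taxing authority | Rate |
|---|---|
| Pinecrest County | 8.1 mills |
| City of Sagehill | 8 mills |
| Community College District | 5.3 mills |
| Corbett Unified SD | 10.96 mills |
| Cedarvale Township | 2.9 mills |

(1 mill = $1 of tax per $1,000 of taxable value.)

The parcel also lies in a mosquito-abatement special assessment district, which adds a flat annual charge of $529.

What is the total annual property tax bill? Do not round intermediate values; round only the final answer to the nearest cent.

$46,992.95

Assessed value = $1,419,460 × 0.94 = $1,334,292.4
Pinecrest County: ($1,334,292.4 − $72,000) × 0.0081 = $1,262,292.4 × 0.0081 = $10,224.56844
City of Sagehill: $1,334,292.4 × 0.008 = $10,674.3392
Community College District: $1,334,292.4 × 0.0053 = $7,071.74972
Corbett Unified SD: $1,334,292.4 × 0.01096 = $14,623.844704
Cedarvale Township: $1,334,292.4 × 0.0029 = $3,869.44796
Levies subtotal = $46,463.950024
Total = $46,463.950024 + $529 = $46,992.950024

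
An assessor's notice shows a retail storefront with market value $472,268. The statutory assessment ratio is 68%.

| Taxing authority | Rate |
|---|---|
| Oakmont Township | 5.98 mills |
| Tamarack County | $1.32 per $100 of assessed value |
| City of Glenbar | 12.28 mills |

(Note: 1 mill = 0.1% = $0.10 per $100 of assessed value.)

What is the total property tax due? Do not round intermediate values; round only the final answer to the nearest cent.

$10,103.13

Assessed value = $472,268 × 0.68 = $321,142.24
Oakmont Township: $321,142.24 × 0.00598 = $1,920.4305952
Tamarack County: $321,142.24 × 0.0132 = $4,239.077568
City of Glenbar: $321,142.24 × 0.01228 = $3,943.6267072
Total = $10,103.1348704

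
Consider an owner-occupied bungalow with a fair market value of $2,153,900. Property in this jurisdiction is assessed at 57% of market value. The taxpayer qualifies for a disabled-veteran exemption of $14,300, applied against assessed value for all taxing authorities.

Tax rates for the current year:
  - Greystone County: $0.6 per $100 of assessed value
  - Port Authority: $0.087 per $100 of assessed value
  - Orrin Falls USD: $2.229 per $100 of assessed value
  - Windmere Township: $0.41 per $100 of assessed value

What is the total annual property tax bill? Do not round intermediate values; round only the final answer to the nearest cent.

$40,358.45

Assessed value = $2,153,900 × 0.57 = $1,227,723
Taxable value = $1,227,723 − $14,300 = $1,213,423
Greystone County: $1,213,423 × 0.006 = $7,280.538
Port Authority: $1,213,423 × 0.00087 = $1,055.67801
Orrin Falls USD: $1,213,423 × 0.02229 = $27,047.19867
Windmere Township: $1,213,423 × 0.0041 = $4,975.0343
Total = $7,280.538 + $1,055.67801 + $27,047.19867 + $4,975.0343 = $40,358.44898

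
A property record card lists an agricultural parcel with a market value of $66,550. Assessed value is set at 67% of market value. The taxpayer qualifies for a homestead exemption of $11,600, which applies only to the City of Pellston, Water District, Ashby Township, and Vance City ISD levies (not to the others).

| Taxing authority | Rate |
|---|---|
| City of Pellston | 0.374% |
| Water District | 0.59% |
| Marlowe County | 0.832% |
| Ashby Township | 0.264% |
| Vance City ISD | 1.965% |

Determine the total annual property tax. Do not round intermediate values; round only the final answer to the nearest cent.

Assessed value = $66,550 × 0.67 = $44,588.5
City of Pellston: ($44,588.5 − $11,600) × 0.00374 = $32,988.5 × 0.00374 = $123.37699
Water District: ($44,588.5 − $11,600) × 0.0059 = $32,988.5 × 0.0059 = $194.63215
Marlowe County: $44,588.5 × 0.00832 = $370.97632
Ashby Township: ($44,588.5 − $11,600) × 0.00264 = $32,988.5 × 0.00264 = $87.08964
Vance City ISD: ($44,588.5 − $11,600) × 0.01965 = $32,988.5 × 0.01965 = $648.224025
Total = $1,424.299125

$1,424.30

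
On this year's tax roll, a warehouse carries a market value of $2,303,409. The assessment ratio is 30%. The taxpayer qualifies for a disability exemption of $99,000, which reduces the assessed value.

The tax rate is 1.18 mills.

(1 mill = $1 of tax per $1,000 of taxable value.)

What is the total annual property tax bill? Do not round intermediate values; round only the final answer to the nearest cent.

$698.59

Assessed value = $2,303,409 × 0.3 = $691,022.7
Taxable value = $691,022.7 − $99,000 = $592,022.7
Tax = $592,022.7 × 0.00118 = $698.586786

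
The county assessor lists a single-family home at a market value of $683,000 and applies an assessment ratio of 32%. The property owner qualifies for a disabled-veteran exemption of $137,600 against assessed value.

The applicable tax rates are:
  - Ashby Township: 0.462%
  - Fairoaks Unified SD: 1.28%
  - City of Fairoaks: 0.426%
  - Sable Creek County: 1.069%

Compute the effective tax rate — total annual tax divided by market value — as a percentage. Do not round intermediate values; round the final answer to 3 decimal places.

0.384%

Assessed value = $683,000 × 0.32 = $218,560
Taxable value = $218,560 − $137,600 = $80,960
Ashby Township: $80,960 × 0.00462 = $374.0352
Fairoaks Unified SD: $80,960 × 0.0128 = $1,036.288
City of Fairoaks: $80,960 × 0.00426 = $344.8896
Sable Creek County: $80,960 × 0.01069 = $865.4624
Total tax = $2,620.6752
Effective rate = $2,620.6752 ÷ $683,000 = 0.384% of market value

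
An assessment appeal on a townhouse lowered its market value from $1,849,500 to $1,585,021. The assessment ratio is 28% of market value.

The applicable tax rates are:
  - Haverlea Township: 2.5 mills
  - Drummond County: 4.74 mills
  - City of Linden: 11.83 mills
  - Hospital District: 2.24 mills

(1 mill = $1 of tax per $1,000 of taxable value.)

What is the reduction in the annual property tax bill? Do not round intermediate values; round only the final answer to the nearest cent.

Old assessed value = $1,849,500 × 0.28 = $517,860
New assessed value = $1,585,021 × 0.28 = $443,805.88
Combined rate = 0.0025 + 0.00474 + 0.01183 + 0.00224 = 0.02131
Old tax = $517,860 × 0.02131 = $11,035.5966
New tax = $443,805.88 × 0.02131 = $9,457.5033028
Reduction = $11,035.5966 − $9,457.5033028 = $1,578.0932972

$1,578.09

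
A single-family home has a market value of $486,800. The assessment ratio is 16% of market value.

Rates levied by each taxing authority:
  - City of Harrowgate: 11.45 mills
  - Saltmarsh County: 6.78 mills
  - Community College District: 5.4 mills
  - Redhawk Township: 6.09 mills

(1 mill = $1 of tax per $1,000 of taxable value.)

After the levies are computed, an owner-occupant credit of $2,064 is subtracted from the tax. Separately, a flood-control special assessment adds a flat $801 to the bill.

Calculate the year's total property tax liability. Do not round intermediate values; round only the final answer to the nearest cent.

$1,051.83

Assessed value = $486,800 × 0.16 = $77,888
City of Harrowgate: $77,888 × 0.01145 = $891.8176
Saltmarsh County: $77,888 × 0.00678 = $528.08064
Community College District: $77,888 × 0.0054 = $420.5952
Redhawk Township: $77,888 × 0.00609 = $474.33792
Levies subtotal = $2,314.83136
After credit = $2,314.83136 − $2,064 = $250.83136
Total = $250.83136 + $801 = $1,051.83136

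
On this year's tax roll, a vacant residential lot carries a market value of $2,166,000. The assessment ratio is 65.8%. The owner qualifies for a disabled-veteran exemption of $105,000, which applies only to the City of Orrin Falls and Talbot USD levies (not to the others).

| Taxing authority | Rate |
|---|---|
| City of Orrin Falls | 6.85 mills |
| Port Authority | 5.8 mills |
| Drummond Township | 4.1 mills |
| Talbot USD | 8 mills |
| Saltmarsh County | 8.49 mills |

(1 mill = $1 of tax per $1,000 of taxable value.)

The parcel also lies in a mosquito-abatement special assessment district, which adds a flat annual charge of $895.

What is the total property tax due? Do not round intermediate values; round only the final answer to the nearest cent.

Assessed value = $2,166,000 × 0.658 = $1,425,228
City of Orrin Falls: ($1,425,228 − $105,000) × 0.00685 = $1,320,228 × 0.00685 = $9,043.5618
Port Authority: $1,425,228 × 0.0058 = $8,266.3224
Drummond Township: $1,425,228 × 0.0041 = $5,843.4348
Talbot USD: ($1,425,228 − $105,000) × 0.008 = $1,320,228 × 0.008 = $10,561.824
Saltmarsh County: $1,425,228 × 0.00849 = $12,100.18572
Levies subtotal = $45,815.32872
Total = $45,815.32872 + $895 = $46,710.32872

$46,710.33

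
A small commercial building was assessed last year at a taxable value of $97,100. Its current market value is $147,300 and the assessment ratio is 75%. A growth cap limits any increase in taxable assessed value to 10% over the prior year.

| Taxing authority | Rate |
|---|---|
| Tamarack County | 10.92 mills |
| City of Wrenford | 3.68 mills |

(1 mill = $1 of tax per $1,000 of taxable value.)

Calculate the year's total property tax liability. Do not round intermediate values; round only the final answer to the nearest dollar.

Uncapped assessed value = $147,300 × 0.75 = $110,475
Cap limit = $97,100 × 1.1 = $106,810
Taxable assessed value = min($110,475, $106,810) = $106,810 (cap binds)
Tamarack County: $106,810 × 0.01092 = $1,166.3652
City of Wrenford: $106,810 × 0.00368 = $393.0608
Total = $1,559.426

$1,559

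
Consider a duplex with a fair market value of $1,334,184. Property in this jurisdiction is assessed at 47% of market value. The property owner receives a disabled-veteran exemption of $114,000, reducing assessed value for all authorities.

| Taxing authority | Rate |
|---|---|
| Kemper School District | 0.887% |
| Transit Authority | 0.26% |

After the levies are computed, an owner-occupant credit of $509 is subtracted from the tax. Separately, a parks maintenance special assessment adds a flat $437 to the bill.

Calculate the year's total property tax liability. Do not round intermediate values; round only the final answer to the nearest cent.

$5,812.87

Assessed value = $1,334,184 × 0.47 = $627,066.48
Taxable value = $627,066.48 − $114,000 = $513,066.48
Kemper School District: $513,066.48 × 0.00887 = $4,550.8996776
Transit Authority: $513,066.48 × 0.0026 = $1,333.972848
Levies subtotal = $5,884.8725256
After credit = $5,884.8725256 − $509 = $5,375.8725256
Total = $5,375.8725256 + $437 = $5,812.8725256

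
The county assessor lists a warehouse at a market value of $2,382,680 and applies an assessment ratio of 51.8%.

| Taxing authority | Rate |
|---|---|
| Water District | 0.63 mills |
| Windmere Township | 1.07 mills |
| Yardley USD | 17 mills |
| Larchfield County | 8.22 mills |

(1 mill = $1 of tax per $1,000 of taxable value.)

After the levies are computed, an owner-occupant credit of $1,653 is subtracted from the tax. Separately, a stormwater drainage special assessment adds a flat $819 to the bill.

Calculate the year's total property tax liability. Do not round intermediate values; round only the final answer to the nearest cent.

Assessed value = $2,382,680 × 0.518 = $1,234,228.24
Water District: $1,234,228.24 × 0.00063 = $777.5637912
Windmere Township: $1,234,228.24 × 0.00107 = $1,320.6242168
Yardley USD: $1,234,228.24 × 0.017 = $20,981.88008
Larchfield County: $1,234,228.24 × 0.00822 = $10,145.3561328
Levies subtotal = $33,225.4242208
After credit = $33,225.4242208 − $1,653 = $31,572.4242208
Total = $31,572.4242208 + $819 = $32,391.4242208

$32,391.42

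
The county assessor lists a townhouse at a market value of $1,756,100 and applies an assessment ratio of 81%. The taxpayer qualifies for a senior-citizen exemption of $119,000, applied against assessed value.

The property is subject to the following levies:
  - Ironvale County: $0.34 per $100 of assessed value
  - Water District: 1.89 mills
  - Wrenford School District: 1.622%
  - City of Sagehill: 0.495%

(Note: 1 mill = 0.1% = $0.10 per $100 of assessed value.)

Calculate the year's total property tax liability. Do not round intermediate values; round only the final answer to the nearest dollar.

$34,489

Assessed value = $1,756,100 × 0.81 = $1,422,441
Taxable value = $1,422,441 − $119,000 = $1,303,441
Ironvale County: $1,303,441 × 0.0034 = $4,431.6994
Water District: $1,303,441 × 0.00189 = $2,463.50349
Wrenford School District: $1,303,441 × 0.01622 = $21,141.81302
City of Sagehill: $1,303,441 × 0.00495 = $6,452.03295
Total = $34,489.04886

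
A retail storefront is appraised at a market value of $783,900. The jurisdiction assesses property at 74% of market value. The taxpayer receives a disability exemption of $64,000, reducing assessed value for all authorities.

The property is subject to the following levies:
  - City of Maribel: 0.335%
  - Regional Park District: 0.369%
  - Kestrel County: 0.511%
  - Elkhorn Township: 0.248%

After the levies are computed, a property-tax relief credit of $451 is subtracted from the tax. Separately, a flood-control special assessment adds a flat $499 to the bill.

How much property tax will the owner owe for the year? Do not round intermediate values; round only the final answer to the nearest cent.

$7,598.34

Assessed value = $783,900 × 0.74 = $580,086
Taxable value = $580,086 − $64,000 = $516,086
City of Maribel: $516,086 × 0.00335 = $1,728.8881
Regional Park District: $516,086 × 0.00369 = $1,904.35734
Kestrel County: $516,086 × 0.00511 = $2,637.19946
Elkhorn Township: $516,086 × 0.00248 = $1,279.89328
Levies subtotal = $7,550.33818
After credit = $7,550.33818 − $451 = $7,099.33818
Total = $7,099.33818 + $499 = $7,598.33818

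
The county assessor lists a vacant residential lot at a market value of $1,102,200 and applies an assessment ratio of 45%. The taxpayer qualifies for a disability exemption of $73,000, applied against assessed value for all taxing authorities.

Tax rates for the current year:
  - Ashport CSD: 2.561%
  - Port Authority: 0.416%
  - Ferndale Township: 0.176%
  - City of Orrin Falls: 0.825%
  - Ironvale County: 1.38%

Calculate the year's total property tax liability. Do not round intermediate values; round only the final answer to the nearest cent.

Assessed value = $1,102,200 × 0.45 = $495,990
Taxable value = $495,990 − $73,000 = $422,990
Ashport CSD: $422,990 × 0.02561 = $10,832.7739
Port Authority: $422,990 × 0.00416 = $1,759.6384
Ferndale Township: $422,990 × 0.00176 = $744.4624
City of Orrin Falls: $422,990 × 0.00825 = $3,489.6675
Ironvale County: $422,990 × 0.0138 = $5,837.262
Total = $10,832.7739 + $1,759.6384 + $744.4624 + $3,489.6675 + $5,837.262 = $22,663.8042

$22,663.80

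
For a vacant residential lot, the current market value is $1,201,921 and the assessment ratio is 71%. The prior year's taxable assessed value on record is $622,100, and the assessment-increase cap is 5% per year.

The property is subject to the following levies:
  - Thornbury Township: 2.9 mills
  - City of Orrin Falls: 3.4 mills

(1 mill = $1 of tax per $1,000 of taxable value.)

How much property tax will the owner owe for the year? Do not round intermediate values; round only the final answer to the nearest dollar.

$4,115

Uncapped assessed value = $1,201,921 × 0.71 = $853,363.91
Cap limit = $622,100 × 1.05 = $653,205
Taxable assessed value = min($853,363.91, $653,205) = $653,205 (cap binds)
Thornbury Township: $653,205 × 0.0029 = $1,894.2945
City of Orrin Falls: $653,205 × 0.0034 = $2,220.897
Total = $4,115.1915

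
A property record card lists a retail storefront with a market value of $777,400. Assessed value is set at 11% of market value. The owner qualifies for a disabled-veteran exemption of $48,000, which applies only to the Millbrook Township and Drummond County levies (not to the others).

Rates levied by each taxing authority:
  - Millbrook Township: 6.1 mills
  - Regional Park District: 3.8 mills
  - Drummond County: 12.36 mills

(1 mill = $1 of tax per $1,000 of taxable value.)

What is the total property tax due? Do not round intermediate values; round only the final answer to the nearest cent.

Assessed value = $777,400 × 0.11 = $85,514
Millbrook Township: ($85,514 − $48,000) × 0.0061 = $37,514 × 0.0061 = $228.8354
Regional Park District: $85,514 × 0.0038 = $324.9532
Drummond County: ($85,514 − $48,000) × 0.01236 = $37,514 × 0.01236 = $463.67304
Total = $1,017.46164

$1,017.46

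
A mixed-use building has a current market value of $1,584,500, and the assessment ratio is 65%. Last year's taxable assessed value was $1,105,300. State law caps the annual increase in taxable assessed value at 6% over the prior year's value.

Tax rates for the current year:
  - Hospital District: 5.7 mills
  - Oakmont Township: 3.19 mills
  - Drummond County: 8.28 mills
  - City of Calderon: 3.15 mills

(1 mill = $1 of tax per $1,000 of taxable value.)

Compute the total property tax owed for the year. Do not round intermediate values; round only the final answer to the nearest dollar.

Uncapped assessed value = $1,584,500 × 0.65 = $1,029,925
Cap limit = $1,105,300 × 1.06 = $1,171,618
Taxable assessed value = min($1,029,925, $1,171,618) = $1,029,925 (cap does not bind)
Hospital District: $1,029,925 × 0.0057 = $5,870.5725
Oakmont Township: $1,029,925 × 0.00319 = $3,285.46075
Drummond County: $1,029,925 × 0.00828 = $8,527.779
City of Calderon: $1,029,925 × 0.00315 = $3,244.26375
Total = $20,928.076

$20,928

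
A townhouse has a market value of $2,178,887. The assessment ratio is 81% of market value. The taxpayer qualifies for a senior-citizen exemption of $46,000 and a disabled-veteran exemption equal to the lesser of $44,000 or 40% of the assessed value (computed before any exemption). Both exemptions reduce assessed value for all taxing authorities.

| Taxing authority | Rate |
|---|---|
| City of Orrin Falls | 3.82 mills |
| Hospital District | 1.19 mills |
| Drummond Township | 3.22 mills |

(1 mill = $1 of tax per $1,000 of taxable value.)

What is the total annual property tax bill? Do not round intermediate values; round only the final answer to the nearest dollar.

Assessed value = $2,178,887 × 0.81 = $1,764,898.47
Disabled-veteran exemption = min($44,000, 40% × $1,764,898.47) = min($44,000, $705,959.388) = $44,000 (dollar cap binds)
Taxable value = $1,764,898.47 − $46,000 − $44,000 = $1,674,898.47
City of Orrin Falls: $1,674,898.47 × 0.00382 = $6,398.1121554
Hospital District: $1,674,898.47 × 0.00119 = $1,993.1291793
Drummond Township: $1,674,898.47 × 0.00322 = $5,393.1730734
Total = $13,784.4144081

$13,784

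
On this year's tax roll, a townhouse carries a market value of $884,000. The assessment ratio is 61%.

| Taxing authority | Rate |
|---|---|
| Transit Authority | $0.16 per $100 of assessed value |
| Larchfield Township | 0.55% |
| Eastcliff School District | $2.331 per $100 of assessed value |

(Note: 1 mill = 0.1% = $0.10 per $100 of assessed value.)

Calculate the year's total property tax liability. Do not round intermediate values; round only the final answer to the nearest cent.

Assessed value = $884,000 × 0.61 = $539,240
Transit Authority: $539,240 × 0.0016 = $862.784
Larchfield Township: $539,240 × 0.0055 = $2,965.82
Eastcliff School District: $539,240 × 0.02331 = $12,569.6844
Total = $16,398.2884

$16,398.29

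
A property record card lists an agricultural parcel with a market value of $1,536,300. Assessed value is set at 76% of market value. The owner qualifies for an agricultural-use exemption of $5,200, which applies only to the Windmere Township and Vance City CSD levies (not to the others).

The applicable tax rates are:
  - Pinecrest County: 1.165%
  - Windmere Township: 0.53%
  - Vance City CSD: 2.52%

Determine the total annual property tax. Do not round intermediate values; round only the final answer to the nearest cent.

Assessed value = $1,536,300 × 0.76 = $1,167,588
Pinecrest County: $1,167,588 × 0.01165 = $13,602.4002
Windmere Township: ($1,167,588 − $5,200) × 0.0053 = $1,162,388 × 0.0053 = $6,160.6564
Vance City CSD: ($1,167,588 − $5,200) × 0.0252 = $1,162,388 × 0.0252 = $29,292.1776
Total = $49,055.2342

$49,055.23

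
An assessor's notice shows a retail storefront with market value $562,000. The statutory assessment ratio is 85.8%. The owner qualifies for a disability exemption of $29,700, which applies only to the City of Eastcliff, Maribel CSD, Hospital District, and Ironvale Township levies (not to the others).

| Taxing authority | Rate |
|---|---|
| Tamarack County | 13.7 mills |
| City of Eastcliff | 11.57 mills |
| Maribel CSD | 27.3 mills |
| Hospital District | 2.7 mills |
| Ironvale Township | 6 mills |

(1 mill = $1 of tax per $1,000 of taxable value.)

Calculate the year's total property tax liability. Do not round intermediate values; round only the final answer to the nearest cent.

Assessed value = $562,000 × 0.858 = $482,196
Tamarack County: $482,196 × 0.0137 = $6,606.0852
City of Eastcliff: ($482,196 − $29,700) × 0.01157 = $452,496 × 0.01157 = $5,235.37872
Maribel CSD: ($482,196 − $29,700) × 0.0273 = $452,496 × 0.0273 = $12,353.1408
Hospital District: ($482,196 − $29,700) × 0.0027 = $452,496 × 0.0027 = $1,221.7392
Ironvale Township: ($482,196 − $29,700) × 0.006 = $452,496 × 0.006 = $2,714.976
Total = $28,131.31992

$28,131.32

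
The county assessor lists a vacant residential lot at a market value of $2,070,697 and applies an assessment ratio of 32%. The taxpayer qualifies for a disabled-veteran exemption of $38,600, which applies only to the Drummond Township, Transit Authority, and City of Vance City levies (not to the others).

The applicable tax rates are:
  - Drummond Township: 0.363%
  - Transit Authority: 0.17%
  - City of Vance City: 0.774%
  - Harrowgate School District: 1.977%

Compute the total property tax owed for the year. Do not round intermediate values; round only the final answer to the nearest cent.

Assessed value = $2,070,697 × 0.32 = $662,623.04
Drummond Township: ($662,623.04 − $38,600) × 0.00363 = $624,023.04 × 0.00363 = $2,265.2036352
Transit Authority: ($662,623.04 − $38,600) × 0.0017 = $624,023.04 × 0.0017 = $1,060.839168
City of Vance City: ($662,623.04 − $38,600) × 0.00774 = $624,023.04 × 0.00774 = $4,829.9383296
Harrowgate School District: $662,623.04 × 0.01977 = $13,100.0575008
Total = $21,256.0386336

$21,256.04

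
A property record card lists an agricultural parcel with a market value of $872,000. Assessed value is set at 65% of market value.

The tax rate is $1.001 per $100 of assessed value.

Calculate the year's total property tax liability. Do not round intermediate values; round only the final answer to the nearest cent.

Assessed value = $872,000 × 0.65 = $566,800
Tax = $566,800 × 0.01001 = $5,673.668

$5,673.67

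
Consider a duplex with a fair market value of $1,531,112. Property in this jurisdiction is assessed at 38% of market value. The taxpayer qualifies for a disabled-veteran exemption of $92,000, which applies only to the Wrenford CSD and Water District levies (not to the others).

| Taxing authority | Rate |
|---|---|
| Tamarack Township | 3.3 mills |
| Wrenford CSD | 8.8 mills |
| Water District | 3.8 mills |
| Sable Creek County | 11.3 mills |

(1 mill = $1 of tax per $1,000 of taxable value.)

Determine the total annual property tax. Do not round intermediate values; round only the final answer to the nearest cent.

Assessed value = $1,531,112 × 0.38 = $581,822.56
Tamarack Township: $581,822.56 × 0.0033 = $1,920.014448
Wrenford CSD: ($581,822.56 − $92,000) × 0.0088 = $489,822.56 × 0.0088 = $4,310.438528
Water District: ($581,822.56 − $92,000) × 0.0038 = $489,822.56 × 0.0038 = $1,861.325728
Sable Creek County: $581,822.56 × 0.0113 = $6,574.594928
Total = $14,666.373632

$14,666.37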